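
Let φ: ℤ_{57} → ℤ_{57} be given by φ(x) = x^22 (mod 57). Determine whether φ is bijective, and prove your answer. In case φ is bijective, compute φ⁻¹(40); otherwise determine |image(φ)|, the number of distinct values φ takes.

φ(8): Repeated squaring mod 57: 8^1 ≡ 8, 8^2 ≡ 8² = 64 ≡ 7, 8^4 ≡ 7² = 49, 8^8 ≡ 49² = 2401 ≡ 7, 8^16 ≡ 7² = 49. Since 22 = 16 + 4 + 2, 8^22 ≡ 49·49·7: 49·49 = 2401 ≡ 7, then 7·7 = 49. So 8^22 ≡ 49 (mod 57).
φ(11): Repeated squaring mod 57: 11^1 ≡ 11, 11^2 ≡ 11² = 121 ≡ 7, 11^4 ≡ 7² = 49, 11^8 ≡ 49² = 2401 ≡ 7, 11^16 ≡ 7² = 49. Since 22 = 16 + 4 + 2, 11^22 ≡ 49·49·7: 49·49 = 2401 ≡ 7, then 7·7 = 49. So 11^22 ≡ 49 (mod 57).
So φ(8) = φ(11) = 49 while 8 ≠ 11, hence φ is not injective, hence not bijective.
Since φ is not bijective, we determine |image(φ)|. Computing x^22 mod 57 for each x (by repeated squaring, reducing mod 57 at every step), the values φ(0), φ(1), …, φ(56) are: 0, 1, 16, 24, 28, 55, 42, 7, 49, 6, 25, 49, 45, 4, 55, 9, 43, 16, 39, 19, 1, 54, 43, 28, 36, 4, 7, 30, 25, 25, 30, 7, 4, 36, 28, 43, 54, 1, 19, 39, 16, 43, 9, 55, 4, 45, 49, 25, 6, 49, 7, 42, 55, 28, 24, 16, 1.
The distinct values are {0, 1, 4, 6, 7, 9, 16, 19, 24, 25, 28, 30, 36, 39, 42, 43, 45, 49, 54, 55}; there are 20 of them.

20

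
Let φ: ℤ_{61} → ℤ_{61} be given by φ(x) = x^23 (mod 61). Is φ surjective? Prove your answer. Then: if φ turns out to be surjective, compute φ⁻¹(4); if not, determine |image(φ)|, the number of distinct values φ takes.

Since 61 is prime, the nonzero elements of ℤ_{61} form a cyclic group of order 60.
As gcd(23, 60) = 1, raising to the 23rd power is a bijection on this group: if s^23 ≡ t^23 then (st^{−1})^23 = 1, and the only element of order dividing gcd(23, 60) = 1 is 1, so s = t.
With φ(0) = 0 this makes φ injective on all of ℤ_{61}, hence bijective (finite equal-size domain and codomain). In particular φ is surjective.
Since φ is surjective, we find the preimage of 4. The inverse of x ↦ x^23 on (ℤ_{61})^× is x ↦ x^47, because 23·47 = 1081 = 18·60 + 1 ≡ 1 (mod 60) and x^{60} = 1 for x ≠ 0 (Fermat). So φ⁻¹(4) = 4^47 mod 61.
Repeated squaring mod 61: 4^1 ≡ 4, 4^2 ≡ 4² = 16, 4^4 ≡ 16² = 256 ≡ 12, 4^8 ≡ 12² = 144 ≡ 22, 4^16 ≡ 22² = 484 ≡ 57, 4^32 ≡ 57² = 3249 ≡ 16. Since 47 = 32 + 8 + 4 + 2 + 1, 4^47 ≡ 16·22·12·16·4: 16·22 = 352 ≡ 47, then 47·12 = 564 ≡ 15, then 15·16 = 240 ≡ 57, then 57·4 = 228 ≡ 45. So 4^47 ≡ 45 (mod 61).
Hence φ⁻¹(4) = 45.

45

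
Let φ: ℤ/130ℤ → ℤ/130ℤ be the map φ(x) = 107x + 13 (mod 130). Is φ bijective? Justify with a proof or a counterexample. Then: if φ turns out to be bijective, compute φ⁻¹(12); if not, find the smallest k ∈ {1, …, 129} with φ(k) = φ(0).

If φ(a) = φ(b), then 107a ≡ 107b (mod 130). Because gcd(107, 130) = 1, we may cancel 107 to get a ≡ b (mod 130).
We now compute 107⁻¹ mod 130 explicitly. Euclid's algorithm: 130 = 1·107 + 23, 107 = 4·23 + 15, 23 = 1·15 + 8, 15 = 1·8 + 7, 8 = 1·7 + 1; back-substituting gives 1 = 113·107 − 93·130, so 107⁻¹ ≡ 113 (mod 130).
Then y ↦ 113(y − 13) is a two-sided inverse to φ, so every y ∈ ℤ/130ℤ has a preimage.
Therefore φ is bijective.
Since φ is bijective, we find φ⁻¹(12): we need 107x ≡ 12 − 13 ≡ 129 (mod 130). Using 107⁻¹ = 113: x ≡ 113·129 = 14577 = 112·130 + 17, so x = 17.
Check: φ(17) = 107·17 + 13 = 1832 = 14·130 + 12 ≡ 12 (mod 130).

17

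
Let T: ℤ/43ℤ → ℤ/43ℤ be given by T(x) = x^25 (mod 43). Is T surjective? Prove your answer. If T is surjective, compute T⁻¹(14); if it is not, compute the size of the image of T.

15

Since 43 is prime, the nonzero elements of ℤ/43ℤ form a cyclic group of order 42.
As gcd(25, 42) = 1, raising to the 25th power is a bijection on this group: if x_1^25 ≡ x_2^25 then (x_1x_2^{−1})^25 = 1, and the only element of order dividing gcd(25, 42) = 1 is 1, so x_1 = x_2.
With T(0) = 0 this makes T injective on all of ℤ/43ℤ, hence bijective (finite equal-size domain and codomain). In particular T is surjective.
Since T is surjective, we find the preimage of 14. The inverse of x ↦ x^25 on (ℤ/43ℤ)^× is x ↦ x^37, because 25·37 = 925 = 22·42 + 1 ≡ 1 (mod 42) and x^{42} = 1 for x ≠ 0 (Fermat). So T⁻¹(14) = 14^37 mod 43.
Repeated squaring mod 43: 14^1 ≡ 14, 14^2 ≡ 14² = 196 ≡ 24, 14^4 ≡ 24² = 576 ≡ 17, 14^8 ≡ 17² = 289 ≡ 31, 14^16 ≡ 31² = 961 ≡ 15, 14^32 ≡ 15² = 225 ≡ 10. Since 37 = 32 + 4 + 1, 14^37 ≡ 10·17·14: 10·17 = 170 ≡ 41, then 41·14 = 574 ≡ 15. So 14^37 ≡ 15 (mod 43).
Hence T⁻¹(14) = 15.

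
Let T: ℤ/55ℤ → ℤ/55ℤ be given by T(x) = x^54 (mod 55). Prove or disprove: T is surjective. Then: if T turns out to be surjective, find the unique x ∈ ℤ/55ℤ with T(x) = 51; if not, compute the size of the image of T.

T(3): Repeated squaring mod 55: 3^1 ≡ 3, 3^2 ≡ 3² = 9, 3^4 ≡ 9² = 81 ≡ 26, 3^8 ≡ 26² = 676 ≡ 16, 3^16 ≡ 16² = 256 ≡ 36, 3^32 ≡ 36² = 1296 ≡ 31. Since 54 = 32 + 16 + 4 + 2, 3^54 ≡ 31·36·26·9: 31·36 = 1116 ≡ 16, then 16·26 = 416 ≡ 31, then 31·9 = 279 ≡ 4. So 3^54 ≡ 4 (mod 55).
T(8): Repeated squaring mod 55: 8^1 ≡ 8, 8^2 ≡ 8² = 64 ≡ 9, 8^4 ≡ 9² = 81 ≡ 26, 8^8 ≡ 26² = 676 ≡ 16, 8^16 ≡ 16² = 256 ≡ 36, 8^32 ≡ 36² = 1296 ≡ 31. Since 54 = 32 + 16 + 4 + 2, 8^54 ≡ 31·36·26·9: 31·36 = 1116 ≡ 16, then 16·26 = 416 ≡ 31, then 31·9 = 279 ≡ 4. So 8^54 ≡ 4 (mod 55).
So T(3) = T(8) = 4 while 3 ≠ 8, thus T is not injective.
A non-injective map from the 55-element set ℤ/55ℤ to itself takes at most 54 distinct values, so it cannot be surjective. Thus T is not surjective.
Since T is not surjective, we determine |image(T)|. Computing x^54 mod 55 for each x (by repeated squaring, reducing mod 55 at every step), the values T(0), T(1), …, T(54) are: 0, 1, 49, 4, 36, 20, 31, 14, 4, 16, 45, 11, 34, 49, 26, 25, 31, 9, 14, 26, 5, 1, 44, 34, 16, 15, 36, 9, 9, 36, 15, 16, 34, 44, 1, 5, 26, 14, 9, 31, 25, 26, 49, 34, 11, 45, 16, 4, 14, 31, 20, 36, 4, 49, 1.
The distinct values are {0, 1, 4, 5, 9, 11, 14, 15, 16, 20, 25, 26, 31, 34, 36, 44, 45, 49}; there are 18 of them.

18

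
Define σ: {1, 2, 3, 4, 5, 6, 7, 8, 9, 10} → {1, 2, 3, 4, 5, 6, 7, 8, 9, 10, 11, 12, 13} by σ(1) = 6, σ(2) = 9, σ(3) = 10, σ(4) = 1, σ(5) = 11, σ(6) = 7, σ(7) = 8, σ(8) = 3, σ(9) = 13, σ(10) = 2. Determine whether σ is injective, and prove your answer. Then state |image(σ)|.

10

The values σ(1), …, σ(10) are 6, 9, 10, 1, 11, 7, 8, 3, 13, 2 — all distinct.
So σ(s) = σ(t) only when s = t, and σ is injective.
The image of σ is {1, 2, 3, 6, 7, 8, 9, 10, 11, 13}, which has 10 elements.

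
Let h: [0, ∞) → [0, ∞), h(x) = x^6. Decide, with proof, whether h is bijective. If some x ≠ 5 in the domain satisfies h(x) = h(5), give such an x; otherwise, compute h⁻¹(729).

On [0, ∞), x ↦ x^6 is strictly increasing (injective) and for any y ∈ [0, ∞) the 6th root y^{1/6} lies in [0, ∞) (surjective). So h is bijective.
Since x ↦ x^6 is strictly increasing on [0, ∞), it is injective there, so no x ≠ 5 in the domain has h(x) = h(5). We therefore compute h⁻¹(729) = 729^{1/6} = 3 (indeed 3^6 = 729).

3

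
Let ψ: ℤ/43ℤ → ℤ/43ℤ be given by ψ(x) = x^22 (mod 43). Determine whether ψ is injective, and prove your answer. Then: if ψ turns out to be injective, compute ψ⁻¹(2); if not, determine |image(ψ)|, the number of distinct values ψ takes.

22

ψ(21): Repeated squaring mod 43: 21^1 ≡ 21, 21^2 ≡ 21² = 441 ≡ 11, 21^4 ≡ 11² = 121 ≡ 35, 21^8 ≡ 35² = 1225 ≡ 21, 21^16 ≡ 21² = 441 ≡ 11. Since 22 = 16 + 4 + 2, 21^22 ≡ 11·35·11: 11·35 = 385 ≡ 41, then 41·11 = 451 ≡ 21. So 21^22 ≡ 21 (mod 43).
ψ(22): Repeated squaring mod 43: 22^1 ≡ 22, 22^2 ≡ 22² = 484 ≡ 11, 22^4 ≡ 11² = 121 ≡ 35, 22^8 ≡ 35² = 1225 ≡ 21, 22^16 ≡ 21² = 441 ≡ 11. Since 22 = 16 + 4 + 2, 22^22 ≡ 11·35·11: 11·35 = 385 ≡ 41, then 41·11 = 451 ≡ 21. So 22^22 ≡ 21 (mod 43).
So ψ(21) = ψ(22) = 21 while 21 ≠ 22, thus ψ is not injective.
Since ψ is not injective, we determine |image(ψ)|. Computing x^22 mod 43 for each x (by repeated squaring, reducing mod 43 at every step), the values ψ(0), ψ(1), …, ψ(42) are: 0, 1, 41, 40, 4, 38, 6, 36, 35, 9, 10, 11, 31, 13, 14, 15, 16, 17, 25, 24, 23, 21, 21, 23, 24, 25, 17, 16, 15, 14, 13, 31, 11, 10, 9, 35, 36, 6, 38, 4, 40, 41, 1.
The distinct values are {0, 1, 4, 6, 9, 10, 11, 13, 14, 15, 16, 17, 21, 23, 24, 25, 31, 35, 36, 38, 40, 41}; there are 22 of them.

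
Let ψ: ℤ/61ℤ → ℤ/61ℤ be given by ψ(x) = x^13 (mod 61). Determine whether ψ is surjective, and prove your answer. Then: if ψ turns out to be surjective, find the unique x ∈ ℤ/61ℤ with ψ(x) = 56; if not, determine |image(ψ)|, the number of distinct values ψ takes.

16

Since 61 is prime, the nonzero elements of ℤ/61ℤ form a cyclic group of order 60.
As gcd(13, 60) = 1, raising to the 13th power is a bijection on this group: if s^13 ≡ t^13 then (st^{−1})^13 = 1, and the only element of order dividing gcd(13, 60) = 1 is 1, so s = t.
With ψ(0) = 0 this makes ψ injective on all of ℤ/61ℤ, hence bijective (finite equal-size domain and codomain). In particular ψ is surjective.
Since ψ is surjective, we find the preimage of 56. The inverse of x ↦ x^13 on (ℤ/61ℤ)^× is x ↦ x^37, because 13·37 = 481 = 8·60 + 1 ≡ 1 (mod 60) and x^{60} = 1 for x ≠ 0 (Fermat). So ψ⁻¹(56) = 56^37 mod 61.
Repeated squaring mod 61: 56^1 ≡ 56, 56^2 ≡ 56² = 3136 ≡ 25, 56^4 ≡ 25² = 625 ≡ 15, 56^8 ≡ 15² = 225 ≡ 42, 56^16 ≡ 42² = 1764 ≡ 56, 56^32 ≡ 56² = 3136 ≡ 25. Since 37 = 32 + 4 + 1, 56^37 ≡ 25·15·56: 25·15 = 375 ≡ 9, then 9·56 = 504 ≡ 16. So 56^37 ≡ 16 (mod 61).
Hence ψ⁻¹(56) = 16.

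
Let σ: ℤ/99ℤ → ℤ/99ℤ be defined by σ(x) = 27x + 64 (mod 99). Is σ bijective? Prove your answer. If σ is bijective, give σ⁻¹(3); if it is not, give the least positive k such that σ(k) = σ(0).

11

Recall that injectivity means: for all s, t in the domain, σ(s) = σ(t) implies s = t.
We have gcd(27, 99) = 9 > 1. Taking s = 0 and t = 11: σ(0) = 64 and σ(11) = 27·11 + 64 = 361 ≡ 64 (mod 99).
So σ(0) = σ(11) while 0 ≠ 11, therefore σ is not injective, hence not bijective.
Since σ is not bijective, we find the least positive k with σ(k) = σ(0): this means 27k ≡ 0 (mod 99), i.e. 99 ∣ 27k. Since gcd(27, 99) = 9, dividing through by 9 this holds exactly when 11 ∣ 3k, and as gcd(3, 11) = 1, exactly when 11 ∣ k.
The smallest positive such k is 11.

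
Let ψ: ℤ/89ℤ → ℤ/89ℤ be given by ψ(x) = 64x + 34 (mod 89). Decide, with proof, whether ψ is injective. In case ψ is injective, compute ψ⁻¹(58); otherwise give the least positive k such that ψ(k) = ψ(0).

56

Recall: ψ is injective if ψ(s) = ψ(t) implies s = t.
Suppose ψ(s) = ψ(t) in ℤ/89ℤ. Then 64s + 34 ≡ 64t + 34 (mod 89), so 64(s − t) ≡ 0 (mod 89).
Since gcd(64, 89) = 1, 64 is invertible modulo 89, hence s − t ≡ 0 (mod 89), i.e. s = t.
Therefore ψ is injective.
We now compute 64⁻¹ mod 89 explicitly. Euclid's algorithm: 89 = 1·64 + 25, 64 = 2·25 + 14, 25 = 1·14 + 11, 14 = 1·11 + 3, 11 = 3·3 + 2, 3 = 1·2 + 1; back-substituting gives 1 = 32·64 − 23·89, so 64⁻¹ ≡ 32 (mod 89).
Since ψ is injective, we compute ψ⁻¹(58): solve 64x + 34 ≡ 58 (mod 89), i.e. 64x ≡ 24 (mod 89).
Multiplying by 64⁻¹ = 32 gives x ≡ 32·24 = 768 = 8·89 + 56 ≡ 56 (mod 89).
Check: ψ(56) = 64·56 + 34 = 3618 = 40·89 + 58 ≡ 58 (mod 89).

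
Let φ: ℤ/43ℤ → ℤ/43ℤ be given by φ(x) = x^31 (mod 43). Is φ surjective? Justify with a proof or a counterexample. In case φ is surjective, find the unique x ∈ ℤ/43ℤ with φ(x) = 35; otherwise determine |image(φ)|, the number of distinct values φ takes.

41

Since 43 is prime, the nonzero elements of ℤ/43ℤ form a cyclic group of order 42.
As gcd(31, 42) = 1, raising to the 31st power is a bijection on this group: if a^31 ≡ b^31 then (ab^{−1})^31 = 1, and the only element of order dividing gcd(31, 42) = 1 is 1, so a = b.
With φ(0) = 0 this makes φ injective on all of ℤ/43ℤ, hence bijective (finite equal-size domain and codomain). In particular φ is surjective.
Since φ is surjective, we find the preimage of 35. The inverse of x ↦ x^31 on (ℤ/43ℤ)^× is x ↦ x^19, because 31·19 = 589 = 14·42 + 1 ≡ 1 (mod 42) and x^{42} = 1 for x ≠ 0 (Fermat). So φ⁻¹(35) = 35^19 mod 43.
Repeated squaring mod 43: 35^1 ≡ 35, 35^2 ≡ 35² = 1225 ≡ 21, 35^4 ≡ 21² = 441 ≡ 11, 35^8 ≡ 11² = 121 ≡ 35, 35^16 ≡ 35² = 1225 ≡ 21. Since 19 = 16 + 2 + 1, 35^19 ≡ 21·21·35: 21·21 = 441 ≡ 11, then 11·35 = 385 ≡ 41. So 35^19 ≡ 41 (mod 43).
Hence φ⁻¹(35) = 41.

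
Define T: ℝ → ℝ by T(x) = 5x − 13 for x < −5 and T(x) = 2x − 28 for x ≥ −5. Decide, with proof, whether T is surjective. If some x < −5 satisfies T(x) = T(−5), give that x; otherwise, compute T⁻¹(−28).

Both pieces are strictly increasing (slopes 5 and 2), so each is injective on its own interval.
The left piece maps (−∞, −5) onto (−∞, −38); the right piece maps [−5, ∞) onto [−38, ∞).
These images together cover ℝ, so T is surjective.
Because the two images are disjoint, no x < −5 has T(x) = T(−5), so we compute T⁻¹(−28): −28 lies in [−38, ∞), so solve 2x − 28 = −28: x = (−28 + 28)/2 = 0.

0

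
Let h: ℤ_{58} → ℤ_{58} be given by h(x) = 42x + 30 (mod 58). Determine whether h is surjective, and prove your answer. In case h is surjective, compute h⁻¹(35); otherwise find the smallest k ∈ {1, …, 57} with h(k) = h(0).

29

By definition, h is surjective if every y in the codomain equals h(x) for some x in the domain.
Since gcd(42, 58) = 2, we have 42x ≡ 0 (mod 2) for all x, so h(x) ≡ 0 (mod 2).
But 1 ≢ 0 (mod 2), so 1 ∈ ℤ_{58} has no preimage. Thus h is not surjective.
Since h is not surjective, we find the least positive k with h(k) = h(0): this means 42k ≡ 0 (mod 58), i.e. 58 ∣ 42k. Since gcd(42, 58) = 2, dividing through by 2 this holds exactly when 29 ∣ 21k, and as gcd(21, 29) = 1, exactly when 29 ∣ k.
The smallest positive such k is 29.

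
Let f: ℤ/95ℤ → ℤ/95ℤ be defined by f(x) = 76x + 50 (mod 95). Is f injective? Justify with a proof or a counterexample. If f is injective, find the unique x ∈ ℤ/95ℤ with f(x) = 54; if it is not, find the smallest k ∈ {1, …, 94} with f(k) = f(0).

5

Recall that f is injective if f(x_1) = f(x_2) implies x_1 = x_2.
We have gcd(76, 95) = 19 > 1. Taking x_1 = 0 and x_2 = 5: f(0) = 50 and f(5) = 76·5 + 50 = 430 ≡ 50 (mod 95).
So f(0) = f(5) while 0 ≠ 5, hence f is not injective.
Since f is not injective, we find the least positive k with f(k) = f(0): this means 76k ≡ 0 (mod 95), i.e. 95 ∣ 76k. Since gcd(76, 95) = 19, dividing through by 19 this holds exactly when 5 ∣ 4k, and as gcd(4, 5) = 1, exactly when 5 ∣ k.
The smallest positive such k is 5.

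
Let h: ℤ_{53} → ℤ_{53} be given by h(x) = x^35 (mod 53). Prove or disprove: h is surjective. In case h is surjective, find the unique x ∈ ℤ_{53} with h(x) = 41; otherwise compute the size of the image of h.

Since 53 is prime, the nonzero elements of ℤ_{53} form a cyclic group of order 52.
As gcd(35, 52) = 1, raising to the 35th power is a bijection on this group: if s^35 ≡ t^35 then (st^{−1})^35 = 1, and the only element of order dividing gcd(35, 52) = 1 is 1, so s = t.
With h(0) = 0 this makes h injective on all of ℤ_{53}, hence bijective (finite equal-size domain and codomain). In particular h is surjective.
Since h is surjective, we find the preimage of 41. The inverse of x ↦ x^35 on (ℤ_{53})^× is x ↦ x^3, because 35·3 = 105 = 2·52 + 1 ≡ 1 (mod 52) and x^{52} = 1 for x ≠ 0 (Fermat). So h⁻¹(41) = 41^3 mod 53.
Repeated squaring mod 53: 41^1 ≡ 41, 41^2 ≡ 41² = 1681 ≡ 38. Since 3 = 2 + 1, 41^3 ≡ 38·41: 38·41 = 1558 ≡ 21. So 41^3 ≡ 21 (mod 53).
Hence h⁻¹(41) = 21.

21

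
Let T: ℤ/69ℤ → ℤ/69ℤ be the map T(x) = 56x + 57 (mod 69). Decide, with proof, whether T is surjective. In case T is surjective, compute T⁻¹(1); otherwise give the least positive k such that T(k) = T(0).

Since gcd(56, 69) = 1, 56 is invertible modulo 69. Euclid's algorithm: 69 = 1·56 + 13, 56 = 4·13 + 4, 13 = 3·4 + 1; back-substituting gives 1 = 53·56 − 43·69, so 56⁻¹ ≡ 53 (mod 69).
For any y ∈ ℤ/69ℤ, x = 53(y − 57) mod 69 satisfies T(x) = 56·53(y − 57) + 57 ≡ y (since 56·53 ≡ 1 mod 69). So every y has a preimage.
So T is surjective.
Since T is surjective, we compute T⁻¹(1): solve 56x + 57 ≡ 1 (mod 69), i.e. 56x ≡ 13 (mod 69).
Multiplying by 56⁻¹ = 53 gives x ≡ 53·13 = 689 = 9·69 + 68 ≡ 68 (mod 69).
Check: T(68) = 56·68 + 57 = 3865 = 56·69 + 1 ≡ 1 (mod 69).

68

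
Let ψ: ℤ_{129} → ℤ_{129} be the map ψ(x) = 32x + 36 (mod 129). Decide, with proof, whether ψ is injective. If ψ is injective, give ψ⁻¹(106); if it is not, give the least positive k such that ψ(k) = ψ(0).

If ψ(a) = ψ(b), then 32a ≡ 32b (mod 129). Because gcd(32, 129) = 1, we may cancel 32 to get a ≡ b (mod 129).
So ψ is injective.
We now compute 32⁻¹ mod 129 explicitly. Euclid's algorithm: 129 = 4·32 + 1; back-substituting gives 1 = 125·32 − 31·129, so 32⁻¹ ≡ 125 (mod 129).
Since ψ is injective, we compute ψ⁻¹(106): solve 32x + 36 ≡ 106 (mod 129), i.e. 32x ≡ 70 (mod 129).
Multiplying by 32⁻¹ = 125 gives x ≡ 125·70 = 8750 = 67·129 + 107 ≡ 107 (mod 129).
Check: ψ(107) = 32·107 + 36 = 3460 = 26·129 + 106 ≡ 106 (mod 129).

107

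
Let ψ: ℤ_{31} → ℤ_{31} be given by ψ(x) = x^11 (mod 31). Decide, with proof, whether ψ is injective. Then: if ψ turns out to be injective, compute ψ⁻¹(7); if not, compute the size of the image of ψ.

Since 31 is prime, the nonzero elements of ℤ_{31} form a cyclic group of order 30.
As gcd(11, 30) = 1, raising to the 11th power is a bijection on this group: if u^11 ≡ v^11 then (uv^{−1})^11 = 1, and the only element of order dividing gcd(11, 30) = 1 is 1, so u = v.
With ψ(0) = 0 this makes ψ injective on all of ℤ_{31}, hence bijective (finite equal-size domain and codomain). In particular ψ is injective.
Since ψ is injective, we find the preimage of 7. The inverse of x ↦ x^11 on (ℤ_{31})^× is x ↦ x^11, because 11·11 = 121 = 4·30 + 1 ≡ 1 (mod 30) and x^{30} = 1 for x ≠ 0 (Fermat). So ψ⁻¹(7) = 7^11 mod 31.
Repeated squaring mod 31: 7^1 ≡ 7, 7^2 ≡ 7² = 49 ≡ 18, 7^4 ≡ 18² = 324 ≡ 14, 7^8 ≡ 14² = 196 ≡ 10. Since 11 = 8 + 2 + 1, 7^11 ≡ 10·18·7: 10·18 = 180 ≡ 25, then 25·7 = 175 ≡ 20. So 7^11 ≡ 20 (mod 31).
Hence ψ⁻¹(7) = 20.

20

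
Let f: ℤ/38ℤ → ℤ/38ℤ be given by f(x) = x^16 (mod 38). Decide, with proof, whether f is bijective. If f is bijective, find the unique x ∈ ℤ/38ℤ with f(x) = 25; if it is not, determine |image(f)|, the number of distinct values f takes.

f(18): Repeated squaring mod 38: 18^1 ≡ 18, 18^2 ≡ 18² = 324 ≡ 20, 18^4 ≡ 20² = 400 ≡ 20, 18^8 ≡ 20² = 400 ≡ 20, 18^16 ≡ 20² = 400 ≡ 20. So 18^16 ≡ 20 (mod 38).
f(20): Repeated squaring mod 38: 20^1 ≡ 20, 20^2 ≡ 20² = 400 ≡ 20, 20^4 ≡ 20² = 400 ≡ 20, 20^8 ≡ 20² = 400 ≡ 20, 20^16 ≡ 20² = 400 ≡ 20. So 20^16 ≡ 20 (mod 38).
So f(18) = f(20) = 20 while 18 ≠ 20, therefore f is not injective, hence not bijective.
Since f is not bijective, we determine |image(f)|. Computing x^16 mod 38 for each x (by repeated squaring, reducing mod 38 at every step), the values f(0), f(1), …, f(37) are: 0, 1, 24, 17, 6, 35, 28, 7, 30, 23, 4, 11, 26, 9, 16, 25, 36, 5, 20, 19, 20, 5, 36, 25, 16, 9, 26, 11, 4, 23, 30, 7, 28, 35, 6, 17, 24, 1.
The distinct values are {0, 1, 4, 5, 6, 7, 9, 11, 16, 17, 19, 20, 23, 24, 25, 26, 28, 30, 35, 36}; there are 20 of them.

20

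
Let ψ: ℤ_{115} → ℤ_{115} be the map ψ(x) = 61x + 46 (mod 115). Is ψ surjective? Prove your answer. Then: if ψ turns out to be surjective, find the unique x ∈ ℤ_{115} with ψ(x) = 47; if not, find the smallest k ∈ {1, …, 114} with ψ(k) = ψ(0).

66

Since gcd(61, 115) = 1, 61 is invertible modulo 115. Euclid's algorithm: 115 = 1·61 + 54, 61 = 1·54 + 7, 54 = 7·7 + 5, 7 = 1·5 + 2, 5 = 2·2 + 1; back-substituting gives 1 = 66·61 − 35·115, so 61⁻¹ ≡ 66 (mod 115).
Then y ↦ 66(y − 46) is a two-sided inverse to ψ, so every y ∈ ℤ_{115} has a preimage.
So ψ is surjective.
Since ψ is surjective, we find ψ⁻¹(47): we need 61x ≡ 47 − 46 ≡ 1 (mod 115). Using 61⁻¹ = 66: x ≡ 66·1 = 66, so x = 66.
Check: ψ(66) = 61·66 + 46 = 4072 = 35·115 + 47 ≡ 47 (mod 115).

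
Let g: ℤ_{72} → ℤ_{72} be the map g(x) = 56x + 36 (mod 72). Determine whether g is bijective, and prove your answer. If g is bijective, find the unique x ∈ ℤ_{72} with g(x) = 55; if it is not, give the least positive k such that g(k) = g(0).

Recall that g is injective if g(x_1) = g(x_2) implies x_1 = x_2.
We have gcd(56, 72) = 8 > 1. Taking x_1 = 0 and x_2 = 9: g(0) = 36 and g(9) = 56·9 + 36 = 540 ≡ 36 (mod 72).
So g(0) = g(9) while 0 ≠ 9, therefore g is not injective, hence not bijective.
Since g is not bijective, we find the least positive k with g(k) = g(0): this means 56k ≡ 0 (mod 72), i.e. 72 ∣ 56k. Since gcd(56, 72) = 8, dividing through by 8 this holds exactly when 9 ∣ 7k, and as gcd(7, 9) = 1, exactly when 9 ∣ k.
The smallest positive such k is 9.

9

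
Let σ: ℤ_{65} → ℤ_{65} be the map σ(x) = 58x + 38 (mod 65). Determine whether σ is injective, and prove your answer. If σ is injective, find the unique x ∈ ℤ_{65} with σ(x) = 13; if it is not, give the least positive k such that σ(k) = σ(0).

50

If σ(u) = σ(v), then 58u ≡ 58v (mod 65). Because gcd(58, 65) = 1, we may cancel 58 to get u ≡ v (mod 65).
Thus σ is injective.
We now compute 58⁻¹ mod 65 explicitly. Euclid's algorithm: 65 = 1·58 + 7, 58 = 8·7 + 2, 7 = 3·2 + 1; back-substituting gives 1 = 37·58 − 33·65, so 58⁻¹ ≡ 37 (mod 65).
Since σ is injective, we compute σ⁻¹(13): solve 58x + 38 ≡ 13 (mod 65), i.e. 58x ≡ 40 (mod 65).
Multiplying by 58⁻¹ = 37 gives x ≡ 37·40 = 1480 = 22·65 + 50 ≡ 50 (mod 65).
Check: σ(50) = 58·50 + 38 = 2938 = 45·65 + 13 ≡ 13 (mod 65).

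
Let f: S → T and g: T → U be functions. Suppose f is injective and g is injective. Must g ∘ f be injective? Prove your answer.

Suppose (g ∘ f)(x_1) = (g ∘ f)(x_2), i.e. g(f(x_1)) = g(f(x_2)).
Since g is injective, f(x_1) = f(x_2). Since f is injective, x_1 = x_2. Therefore g ∘ f is injective.

injective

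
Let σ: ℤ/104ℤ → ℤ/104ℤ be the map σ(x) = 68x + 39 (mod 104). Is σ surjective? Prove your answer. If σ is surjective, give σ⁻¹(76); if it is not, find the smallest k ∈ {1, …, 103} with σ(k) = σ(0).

Since gcd(68, 104) = 4, we have 68x ≡ 0 (mod 4) for all x, so σ(x) ≡ 3 (mod 4).
But 0 ≢ 3 (mod 4), so 0 ∈ ℤ/104ℤ has no preimage. Therefore σ is not surjective.
Since σ is not surjective, we find the least positive k with σ(k) = σ(0): this means 68k ≡ 0 (mod 104), i.e. 104 ∣ 68k. Since gcd(68, 104) = 4, dividing through by 4 this holds exactly when 26 ∣ 17k, and as gcd(17, 26) = 1, exactly when 26 ∣ k.
The smallest positive such k is 26.

26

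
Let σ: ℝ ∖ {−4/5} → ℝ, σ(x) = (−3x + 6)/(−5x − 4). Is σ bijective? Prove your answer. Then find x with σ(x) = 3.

-3/2

If σ(x) = 3/5, cross-multiplying gives −5(−3x + 6) = −3(−5x − 4), which simplifies to −30 = 12 — false.  So 3/5 has no preimage and σ is not surjective.
So σ is not bijective.
Solving σ(x) = 3: cross-multiplying gives −3x + 6 = 3(−5x − 4), which rearranges to 12x = −18, so x = −3/2.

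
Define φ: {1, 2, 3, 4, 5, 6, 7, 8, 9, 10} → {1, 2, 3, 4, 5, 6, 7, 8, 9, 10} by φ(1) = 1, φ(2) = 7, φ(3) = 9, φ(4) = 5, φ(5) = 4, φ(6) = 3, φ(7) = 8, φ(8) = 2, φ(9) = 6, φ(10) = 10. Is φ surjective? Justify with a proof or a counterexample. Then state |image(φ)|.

Every element of the codomain has a preimage: 1 = φ(1), 2 = φ(8), 3 = φ(6), 4 = φ(5), 5 = φ(4), 6 = φ(9), 7 = φ(2), 8 = φ(7), 9 = φ(3), 10 = φ(10).
So φ is surjective.
The image of φ is {1, 2, 3, 4, 5, 6, 7, 8, 9, 10}, which has 10 elements.

10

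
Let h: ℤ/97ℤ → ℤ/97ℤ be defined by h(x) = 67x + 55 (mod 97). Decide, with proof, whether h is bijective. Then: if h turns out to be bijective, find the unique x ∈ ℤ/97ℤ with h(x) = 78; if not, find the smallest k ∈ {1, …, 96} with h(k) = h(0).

Suppose h(s) = h(t) in ℤ/97ℤ. Then 67s + 55 ≡ 67t + 55 (mod 97), thus 67(s − t) ≡ 0 (mod 97).
Since gcd(67, 97) = 1, 67 is invertible modulo 97, thus s − t ≡ 0 (mod 97), i.e. s = t.
We now compute 67⁻¹ mod 97 explicitly. Euclid's algorithm: 97 = 1·67 + 30, 67 = 2·30 + 7, 30 = 4·7 + 2, 7 = 3·2 + 1; back-substituting gives 1 = 42·67 − 29·97, so 67⁻¹ ≡ 42 (mod 97).
Then y ↦ 42(y − 55) is a two-sided inverse to h, so every y ∈ ℤ/97ℤ has a preimage.
Therefore h is bijective.
Since h is bijective, we compute h⁻¹(78): solve 67x + 55 ≡ 78 (mod 97), i.e. 67x ≡ 23 (mod 97).
Multiplying by 67⁻¹ = 42 gives x ≡ 42·23 = 966 = 9·97 + 93 ≡ 93 (mod 97).
Check: h(93) = 67·93 + 55 = 6286 = 64·97 + 78 ≡ 78 (mod 97).

93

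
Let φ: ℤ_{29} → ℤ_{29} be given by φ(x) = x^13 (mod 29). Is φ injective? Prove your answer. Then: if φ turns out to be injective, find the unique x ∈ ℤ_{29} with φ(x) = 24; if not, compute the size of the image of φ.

23

Since 29 is prime, the nonzero elements of ℤ_{29} form a cyclic group of order 28.
As gcd(13, 28) = 1, raising to the 13th power is a bijection on this group: if a^13 ≡ b^13 then (ab^{−1})^13 = 1, and the only element of order dividing gcd(13, 28) = 1 is 1, so a = b.
With φ(0) = 0 this makes φ injective on all of ℤ_{29}, hence bijective (finite equal-size domain and codomain). In particular φ is injective.
Since φ is injective, we find the preimage of 24. The inverse of x ↦ x^13 on (ℤ_{29})^× is x ↦ x^13, because 13·13 = 169 = 6·28 + 1 ≡ 1 (mod 28) and x^{28} = 1 for x ≠ 0 (Fermat). So φ⁻¹(24) = 24^13 mod 29.
Repeated squaring mod 29: 24^1 ≡ 24, 24^2 ≡ 24² = 576 ≡ 25, 24^4 ≡ 25² = 625 ≡ 16, 24^8 ≡ 16² = 256 ≡ 24. Since 13 = 8 + 4 + 1, 24^13 ≡ 24·16·24: 24·16 = 384 ≡ 7, then 7·24 = 168 ≡ 23. So 24^13 ≡ 23 (mod 29).
Hence φ⁻¹(24) = 23.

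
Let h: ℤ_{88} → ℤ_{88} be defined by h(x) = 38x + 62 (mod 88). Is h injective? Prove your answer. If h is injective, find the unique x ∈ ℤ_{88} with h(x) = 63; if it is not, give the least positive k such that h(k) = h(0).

44

We have gcd(38, 88) = 2 > 1. Taking s = 0 and t = 44: h(0) = 62 and h(44) = 38·44 + 62 = 1734 ≡ 62 (mod 88).
So h(0) = h(44) while 0 ≠ 44, hence h is not injective.
Since h is not injective, we find the least positive k with h(k) = h(0): this means 38k ≡ 0 (mod 88), i.e. 88 ∣ 38k. Since gcd(38, 88) = 2, dividing through by 2 this holds exactly when 44 ∣ 19k, and as gcd(19, 44) = 1, exactly when 44 ∣ k.
The smallest positive such k is 44.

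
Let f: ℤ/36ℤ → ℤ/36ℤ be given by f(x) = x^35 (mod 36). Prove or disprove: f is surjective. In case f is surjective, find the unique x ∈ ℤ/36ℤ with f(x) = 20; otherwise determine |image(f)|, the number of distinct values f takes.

21

f(0) = 0^35 = 0.
f(6): Repeated squaring mod 36: 6^1 ≡ 6, 6^2 ≡ 6² = 36 ≡ 0, 6^4 ≡ 0² = 0, 6^8 ≡ 0² = 0, 6^16 ≡ 0² = 0, 6^32 ≡ 0² = 0. Since 35 = 32 + 2 + 1, 6^35 ≡ 0·0·6: 0·0 = 0, then 0·6 = 0. So 6^35 ≡ 0 (mod 36).
So f(0) = f(6) = 0 while 0 ≠ 6, thus f is not injective.
A non-injective map from the 36-element set ℤ/36ℤ to itself takes at most 35 distinct values, so it cannot be surjective. Therefore f is not surjective.
Since f is not surjective, we determine |image(f)|. Computing x^35 mod 36 for each x (by repeated squaring, reducing mod 36 at every step), the values f(0), f(1), …, f(35) are: 0, 1, 32, 27, 16, 29, 0, 31, 8, 9, 28, 23, 0, 25, 20, 27, 4, 17, 0, 19, 32, 9, 16, 11, 0, 13, 8, 27, 28, 5, 0, 7, 20, 9, 4, 35.
The distinct values are {0, 1, 4, 5, 7, 8, 9, 11, 13, 16, 17, 19, 20, 23, 25, 27, 28, 29, 31, 32, 35}; there are 21 of them.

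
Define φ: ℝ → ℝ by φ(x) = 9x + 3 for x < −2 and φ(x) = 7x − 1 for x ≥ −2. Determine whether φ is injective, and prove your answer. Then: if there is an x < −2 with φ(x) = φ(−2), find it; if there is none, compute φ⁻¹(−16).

Both pieces are strictly increasing (slopes 9 and 7), so each is injective on its own interval.
The left piece maps (−∞, −2) onto (−∞, −15); the right piece maps [−2, ∞) onto [−15, ∞).
These images are disjoint, so no value is attained by both pieces. Hence φ is injective.
Because the two images are disjoint, no x < −2 has φ(x) = φ(−2), so we compute φ⁻¹(−16): −16 lies in (−∞, −15), so solve 9x + 3 = −16: x = (−16 − 3)/9 = −19/9.

-19/9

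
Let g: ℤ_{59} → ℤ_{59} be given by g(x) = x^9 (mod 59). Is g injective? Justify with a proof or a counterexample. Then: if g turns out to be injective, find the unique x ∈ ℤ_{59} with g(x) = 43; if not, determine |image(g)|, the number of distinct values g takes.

47

Since 59 is prime, the nonzero elements of ℤ_{59} form a cyclic group of order 58.
As gcd(9, 58) = 1, raising to the 9th power is a bijection on this group: if x_1^9 ≡ x_2^9 then (x_1x_2^{−1})^9 = 1, and the only element of order dividing gcd(9, 58) = 1 is 1, so x_1 = x_2.
With g(0) = 0 this makes g injective on all of ℤ_{59}, hence bijective (finite equal-size domain and codomain). In particular g is injective.
Since g is injective, we find the preimage of 43. The inverse of x ↦ x^9 on (ℤ_{59})^× is x ↦ x^13, because 9·13 = 117 = 2·58 + 1 ≡ 1 (mod 58) and x^{58} = 1 for x ≠ 0 (Fermat). So g⁻¹(43) = 43^13 mod 59.
Repeated squaring mod 59: 43^1 ≡ 43, 43^2 ≡ 43² = 1849 ≡ 20, 43^4 ≡ 20² = 400 ≡ 46, 43^8 ≡ 46² = 2116 ≡ 51. Since 13 = 8 + 4 + 1, 43^13 ≡ 51·46·43: 51·46 = 2346 ≡ 45, then 45·43 = 1935 ≡ 47. So 43^13 ≡ 47 (mod 59).
Hence g⁻¹(43) = 47.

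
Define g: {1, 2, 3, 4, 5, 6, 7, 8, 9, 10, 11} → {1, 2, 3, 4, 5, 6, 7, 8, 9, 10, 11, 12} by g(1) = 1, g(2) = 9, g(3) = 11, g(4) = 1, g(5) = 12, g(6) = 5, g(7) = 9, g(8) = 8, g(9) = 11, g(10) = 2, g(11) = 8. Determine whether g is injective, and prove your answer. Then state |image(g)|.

7

g(1) = 1 = g(4) with 1 ≠ 4, so g is not injective.
The image of g is {1, 2, 5, 8, 9, 11, 12}, which has 7 elements.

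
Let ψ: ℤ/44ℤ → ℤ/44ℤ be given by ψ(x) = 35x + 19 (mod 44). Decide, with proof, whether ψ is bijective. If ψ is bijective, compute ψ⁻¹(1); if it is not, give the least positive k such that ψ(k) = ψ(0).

2

Recall: ψ is injective if ψ(a) = ψ(b) implies a = b.
If ψ(a) = ψ(b), then 35a ≡ 35b (mod 44). Because gcd(35, 44) = 1, we may cancel 35 to get a ≡ b (mod 44).
We now compute 35⁻¹ mod 44 explicitly. Euclid's algorithm: 44 = 1·35 + 9, 35 = 3·9 + 8, 9 = 1·8 + 1; back-substituting gives 1 = 39·35 − 31·44, so 35⁻¹ ≡ 39 (mod 44).
Then y ↦ 39(y − 19) is a two-sided inverse to ψ, so every y ∈ ℤ/44ℤ has a preimage.
So ψ is bijective.
Since ψ is bijective, we find ψ⁻¹(1): we need 35x ≡ 1 − 19 ≡ 26 (mod 44). Using 35⁻¹ = 39: x ≡ 39·26 = 1014 = 23·44 + 2, so x = 2.
Check: ψ(2) = 35·2 + 19 = 89 = 2·44 + 1 ≡ 1 (mod 44).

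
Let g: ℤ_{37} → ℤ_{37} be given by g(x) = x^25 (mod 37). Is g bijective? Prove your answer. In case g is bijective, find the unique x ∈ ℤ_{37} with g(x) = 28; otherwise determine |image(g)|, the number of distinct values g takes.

Since 37 is prime, the nonzero elements of ℤ_{37} form a cyclic group of order 36.
As gcd(25, 36) = 1, raising to the 25th power is a bijection on this group: if u^25 ≡ v^25 then (uv^{−1})^25 = 1, and the only element of order dividing gcd(25, 36) = 1 is 1, so u = v.
With g(0) = 0 this makes g injective on all of ℤ_{37}, hence bijective (finite equal-size domain and codomain). In particular g is bijective.
Since g is bijective, we find the preimage of 28. The inverse of x ↦ x^25 on (ℤ_{37})^× is x ↦ x^13, because 25·13 = 325 = 9·36 + 1 ≡ 1 (mod 36) and x^{36} = 1 for x ≠ 0 (Fermat). So g⁻¹(28) = 28^13 mod 37.
Repeated squaring mod 37: 28^1 ≡ 28, 28^2 ≡ 28² = 784 ≡ 7, 28^4 ≡ 7² = 49 ≡ 12, 28^8 ≡ 12² = 144 ≡ 33. Since 13 = 8 + 4 + 1, 28^13 ≡ 33·12·28: 33·12 = 396 ≡ 26, then 26·28 = 728 ≡ 25. So 28^13 ≡ 25 (mod 37).
Hence g⁻¹(28) = 25.

25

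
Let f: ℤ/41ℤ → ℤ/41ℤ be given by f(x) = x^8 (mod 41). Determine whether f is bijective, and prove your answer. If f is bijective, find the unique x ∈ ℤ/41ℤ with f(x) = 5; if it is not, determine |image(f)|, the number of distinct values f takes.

f(1) = 1^8 = 1.
f(3): Repeated squaring mod 41: 3^1 ≡ 3, 3^2 ≡ 3² = 9, 3^4 ≡ 9² = 81 ≡ 40, 3^8 ≡ 40² = 1600 ≡ 1. So 3^8 ≡ 1 (mod 41).
So f(1) = f(3) = 1 while 1 ≠ 3, so f is not injective, hence not bijective.
Since f is not bijective, we determine |image(f)|. Computing x^8 mod 41 for each x (by repeated squaring, reducing mod 41 at every step), the values f(0), f(1), …, f(40) are: 0, 1, 10, 1, 18, 18, 10, 37, 16, 1, 16, 16, 18, 10, 1, 18, 37, 16, 10, 37, 37, 37, 37, 10, 16, 37, 18, 1, 10, 18, 16, 16, 1, 16, 37, 10, 18, 18, 1, 10, 1.
The distinct values are {0, 1, 10, 16, 18, 37}; there are 6 of them.

6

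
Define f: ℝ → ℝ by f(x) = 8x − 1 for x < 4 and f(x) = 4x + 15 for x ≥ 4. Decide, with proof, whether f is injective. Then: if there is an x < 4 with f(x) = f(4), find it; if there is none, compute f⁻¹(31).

Both pieces are strictly increasing (slopes 8 and 4), so each is injective on its own interval.
The left piece maps (−∞, 4) onto (−∞, 31); the right piece maps [4, ∞) onto [31, ∞).
These images are disjoint, so no value is attained by both pieces. Hence f is injective.
Because the two images are disjoint, no x < 4 has f(x) = f(4), so we compute f⁻¹(31): 31 lies in [31, ∞), so solve 4x + 15 = 31: x = (31 − 15)/4 = 4.

4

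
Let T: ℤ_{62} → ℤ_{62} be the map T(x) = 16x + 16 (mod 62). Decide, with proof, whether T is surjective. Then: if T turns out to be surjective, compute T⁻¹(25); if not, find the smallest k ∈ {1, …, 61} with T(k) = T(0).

Since gcd(16, 62) = 2, we have 16x ≡ 0 (mod 2) for all x, so T(x) ≡ 0 (mod 2).
But 1 ≢ 0 (mod 2), so 1 ∈ ℤ_{62} has no preimage. Hence T is not surjective.
Since T is not surjective, we find the least positive k with T(k) = T(0): this means 16k ≡ 0 (mod 62), i.e. 62 ∣ 16k. Since gcd(16, 62) = 2, dividing through by 2 this holds exactly when 31 ∣ 8k, and as gcd(8, 31) = 1, exactly when 31 ∣ k.
The smallest positive such k is 31.

31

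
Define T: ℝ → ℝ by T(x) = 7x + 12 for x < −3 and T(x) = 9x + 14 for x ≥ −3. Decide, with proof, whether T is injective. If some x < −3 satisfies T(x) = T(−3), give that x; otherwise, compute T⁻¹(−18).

-25/7

Both pieces are strictly increasing (slopes 7 and 9), so each is injective on its own interval.
The left piece maps (−∞, −3) onto (−∞, −9); the right piece maps [−3, ∞) onto [−13, ∞).
These images overlap. In particular T(−3) = −13 (right piece), and solving 7x + 12 = −13 on the left piece gives x = −25/7 < −3.
So T(−25/7) = T(−3) with −25/7 ≠ −3, and T is not injective. This x = −25/7 is the requested value below −3.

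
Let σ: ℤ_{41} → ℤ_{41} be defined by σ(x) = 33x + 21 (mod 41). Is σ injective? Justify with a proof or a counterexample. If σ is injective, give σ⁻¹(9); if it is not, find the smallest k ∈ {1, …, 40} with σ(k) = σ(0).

Recall: σ is injective when σ(a) = σ(b) forces a = b.
Suppose σ(a) = σ(b) in ℤ_{41}. Then 33a + 21 ≡ 33b + 21 (mod 41), thus 33(a − b) ≡ 0 (mod 41).
Since gcd(33, 41) = 1, 33 is invertible modulo 41, hence a − b ≡ 0 (mod 41), i.e. a = b.
Therefore σ is injective.
We now compute 33⁻¹ mod 41 explicitly. Euclid's algorithm: 41 = 1·33 + 8, 33 = 4·8 + 1; back-substituting gives 1 = 5·33 − 4·41, so 33⁻¹ ≡ 5 (mod 41).
Since σ is injective, we compute σ⁻¹(9): solve 33x + 21 ≡ 9 (mod 41), i.e. 33x ≡ 29 (mod 41).
Multiplying by 33⁻¹ = 5 gives x ≡ 5·29 = 145 = 3·41 + 22 ≡ 22 (mod 41).
Check: σ(22) = 33·22 + 21 = 747 = 18·41 + 9 ≡ 9 (mod 41).

22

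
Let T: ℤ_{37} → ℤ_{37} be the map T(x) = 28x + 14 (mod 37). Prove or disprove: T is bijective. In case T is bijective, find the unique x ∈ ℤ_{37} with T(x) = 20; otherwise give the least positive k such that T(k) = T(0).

24

Recall that T is injective if T(u) = T(v) implies u = v.
If T(u) = T(v), then 28u ≡ 28v (mod 37). Because gcd(28, 37) = 1, we may cancel 28 to get u ≡ v (mod 37).
We now compute 28⁻¹ mod 37 explicitly. Euclid's algorithm: 37 = 1·28 + 9, 28 = 3·9 + 1; back-substituting gives 1 = 4·28 − 3·37, so 28⁻¹ ≡ 4 (mod 37).
For any y ∈ ℤ_{37}, x = 4(y − 14) mod 37 satisfies T(x) = 28·4(y − 14) + 14 ≡ y (since 28·4 ≡ 1 mod 37). So every y has a preimage.
Therefore T is bijective.
Since T is bijective, we find T⁻¹(20): we need 28x ≡ 20 − 14 ≡ 6 (mod 37). Using 28⁻¹ = 4: x ≡ 4·6 = 24, so x = 24.
Check: T(24) = 28·24 + 14 = 686 = 18·37 + 20 ≡ 20 (mod 37).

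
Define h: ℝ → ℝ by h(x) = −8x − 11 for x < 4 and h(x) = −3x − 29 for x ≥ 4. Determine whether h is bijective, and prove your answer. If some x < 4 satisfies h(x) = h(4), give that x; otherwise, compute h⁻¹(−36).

15/4

Both pieces are strictly decreasing (slopes −8 and −3), so each is injective on its own interval.
The left piece maps (−∞, 4) onto (−43, ∞); the right piece maps [4, ∞) onto (−∞, −41].
These images overlap. In particular h(4) = −41 (right piece), and solving −8x − 11 = −41 on the left piece gives x = 15/4 < 4.
So h(15/4) = h(4) with 15/4 ≠ 4, and h is not injective, hence not bijective. This x = 15/4 is the requested value below 4.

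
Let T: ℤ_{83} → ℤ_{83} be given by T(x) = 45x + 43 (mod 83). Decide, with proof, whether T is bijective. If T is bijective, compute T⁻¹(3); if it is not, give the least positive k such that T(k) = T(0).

Suppose T(u) = T(v) in ℤ_{83}. Then 45u + 43 ≡ 45v + 43 (mod 83), thus 45(u − v) ≡ 0 (mod 83).
Since gcd(45, 83) = 1, 45 is invertible modulo 83, thus u − v ≡ 0 (mod 83), i.e. u = v.
We now compute 45⁻¹ mod 83 explicitly. Euclid's algorithm: 83 = 1·45 + 38, 45 = 1·38 + 7, 38 = 5·7 + 3, 7 = 2·3 + 1; back-substituting gives 1 = 24·45 − 13·83, so 45⁻¹ ≡ 24 (mod 83).
Then y ↦ 24(y − 43) is a two-sided inverse to T, so every y ∈ ℤ_{83} has a preimage.
Hence T is bijective.
Since T is bijective, we compute T⁻¹(3): solve 45x + 43 ≡ 3 (mod 83), i.e. 45x ≡ 43 (mod 83).
Multiplying by 45⁻¹ = 24 gives x ≡ 24·43 = 1032 = 12·83 + 36 ≡ 36 (mod 83).
Check: T(36) = 45·36 + 43 = 1663 = 20·83 + 3 ≡ 3 (mod 83).

36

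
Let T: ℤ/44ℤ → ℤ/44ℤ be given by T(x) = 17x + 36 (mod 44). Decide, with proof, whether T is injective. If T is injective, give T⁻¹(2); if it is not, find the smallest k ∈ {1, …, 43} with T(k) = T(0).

42

If T(a) = T(b), then 17a ≡ 17b (mod 44). Because gcd(17, 44) = 1, we may cancel 17 to get a ≡ b (mod 44).
So T is injective.
We now compute 17⁻¹ mod 44 explicitly. Euclid's algorithm: 44 = 2·17 + 10, 17 = 1·10 + 7, 10 = 1·7 + 3, 7 = 2·3 + 1; back-substituting gives 1 = 13·17 − 5·44, so 17⁻¹ ≡ 13 (mod 44).
Since T is injective, we compute T⁻¹(2): solve 17x + 36 ≡ 2 (mod 44), i.e. 17x ≡ 10 (mod 44).
Multiplying by 17⁻¹ = 13 gives x ≡ 13·10 = 130 = 2·44 + 42 ≡ 42 (mod 44).
Check: T(42) = 17·42 + 36 = 750 = 17·44 + 2 ≡ 2 (mod 44).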